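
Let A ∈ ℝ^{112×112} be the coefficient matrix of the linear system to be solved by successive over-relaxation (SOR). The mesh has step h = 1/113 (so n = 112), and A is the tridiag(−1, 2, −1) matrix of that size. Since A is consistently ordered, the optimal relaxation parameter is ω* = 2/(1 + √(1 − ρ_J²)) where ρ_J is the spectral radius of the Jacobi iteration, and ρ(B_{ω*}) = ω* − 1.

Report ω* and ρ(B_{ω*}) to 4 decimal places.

ω* = 1.9459, ρ_SOR = 0.9459

With n=112, ρ(Jacobi) = cos(π/113) = 0.9996.
√(1 − cos²(π/113)) = sin(π/113) ≈ 0.02780.
ω* = 2/(1 + 0.02780) = 2/1.02780 = 1.9459.
ρ_SOR = ω* − 1 ≈ 0.9459.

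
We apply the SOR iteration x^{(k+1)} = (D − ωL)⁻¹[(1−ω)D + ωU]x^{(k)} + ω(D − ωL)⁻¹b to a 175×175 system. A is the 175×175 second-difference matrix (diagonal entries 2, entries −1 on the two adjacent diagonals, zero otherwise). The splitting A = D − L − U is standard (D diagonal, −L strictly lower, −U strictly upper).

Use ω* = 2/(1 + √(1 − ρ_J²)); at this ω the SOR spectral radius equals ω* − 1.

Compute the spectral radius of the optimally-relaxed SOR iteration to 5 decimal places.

ρ_SOR = 0.96493

B_J for the 175×175 system has eigenvalues cos(kπ/176); ρ_J = cos(π/176) = 0.99984.
√(1 − cos²(π/176)) = sin(π/176) ≈ 0.017849.
Young: ω* = 2/(1+√(1−ρ_J²)) = 2/(1+0.017849) = 2/1.017849 = 1.96493.
Hence ρ(B_{ω*}) = 1.96493 − 1 = 0.96493.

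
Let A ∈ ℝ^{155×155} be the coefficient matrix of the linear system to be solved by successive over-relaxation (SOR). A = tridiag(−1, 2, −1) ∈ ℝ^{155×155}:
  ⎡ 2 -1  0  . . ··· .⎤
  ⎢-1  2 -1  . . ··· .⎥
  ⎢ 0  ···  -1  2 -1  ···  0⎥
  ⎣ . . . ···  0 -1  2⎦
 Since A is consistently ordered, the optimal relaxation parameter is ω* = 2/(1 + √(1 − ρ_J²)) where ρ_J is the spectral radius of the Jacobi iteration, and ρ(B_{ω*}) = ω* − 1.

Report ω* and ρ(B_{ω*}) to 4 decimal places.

ω* = 1.9605, ρ_SOR = 0.9605

½·tridiag(1,0,1) at n=155: λ_k = cos(kπ/156); max |λ| at k=1 ⇒ ρ_J = cos(π/156) ≈ 0.9998.
root = sin(π/156) = 0.02014  (since 1−cos² = sin²).
[ω*] 2 ÷ (1 + 0.02014) = 2 ÷ 1.02014 = 1.9605.
[ρ_SOR] ω* − 1 = 0.9605.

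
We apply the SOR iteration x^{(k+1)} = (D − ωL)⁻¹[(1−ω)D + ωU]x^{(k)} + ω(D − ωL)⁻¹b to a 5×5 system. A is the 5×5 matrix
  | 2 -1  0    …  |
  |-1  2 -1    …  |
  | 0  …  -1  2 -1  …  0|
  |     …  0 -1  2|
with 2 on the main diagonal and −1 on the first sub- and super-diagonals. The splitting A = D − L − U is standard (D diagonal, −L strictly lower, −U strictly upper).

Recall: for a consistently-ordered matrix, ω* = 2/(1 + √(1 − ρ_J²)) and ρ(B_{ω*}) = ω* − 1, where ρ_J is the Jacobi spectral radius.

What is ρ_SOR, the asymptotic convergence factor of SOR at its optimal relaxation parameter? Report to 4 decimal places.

ρ_SOR = 0.3333

With n=5, ρ(Jacobi) = cos(π/6) = 0.8660.
√(1−ρ_J²) simplifies to sin(π/6) = 0.50000.
Then 2/(1+√(1−ρ_J²)) = 2/(1+0.50000); ω* = 2/1.50000 = 1.3333.
ρ(B_{ω*}) = ω*−1 = 0.3333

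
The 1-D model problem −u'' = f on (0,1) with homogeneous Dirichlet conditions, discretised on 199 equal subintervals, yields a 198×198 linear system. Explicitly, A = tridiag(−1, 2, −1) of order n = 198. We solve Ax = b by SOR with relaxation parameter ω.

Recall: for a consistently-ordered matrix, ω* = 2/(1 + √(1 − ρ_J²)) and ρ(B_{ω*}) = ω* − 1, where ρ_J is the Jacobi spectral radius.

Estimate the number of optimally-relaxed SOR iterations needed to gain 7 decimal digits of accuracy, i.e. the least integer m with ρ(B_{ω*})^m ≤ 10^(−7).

m = 511

[ρ_J] n=198: ρ(B_J) = cos(π/(n+1)) = cos(π/199) = 0.9998754.
1 − cos²(π/199) = sin²(π/199) ⇒ √(1−ρ_J²) = sin(π/199) = 0.0157862.
ω* = 2/(1 + 0.0157862) = 2/1.0157862 = 1.9689183.
ρ_SOR = ω* − 1 ≈ 0.9689183.
m ≥ 7·ln10 / (−ln 0.9689183) = 510.470; smallest integer m = 511.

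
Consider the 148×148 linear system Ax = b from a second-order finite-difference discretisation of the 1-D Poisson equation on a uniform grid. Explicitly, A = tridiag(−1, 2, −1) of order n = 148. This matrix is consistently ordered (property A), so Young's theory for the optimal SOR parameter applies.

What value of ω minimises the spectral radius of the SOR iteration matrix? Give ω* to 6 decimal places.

spectrum of D⁻¹(L+U) = {cos(kπ/149) : 1≤k≤148}; ρ_J = cos(π/149) = 0.999778.
√(1 − cos²(π/149)) = sin(π/149) ≈ 0.0210830.
ω* = 2/(1+0.0210830) = 1.958705
and ρ(B_{ω*}) = 1.958705 − 1 = 0.958705.

ω* = 1.958705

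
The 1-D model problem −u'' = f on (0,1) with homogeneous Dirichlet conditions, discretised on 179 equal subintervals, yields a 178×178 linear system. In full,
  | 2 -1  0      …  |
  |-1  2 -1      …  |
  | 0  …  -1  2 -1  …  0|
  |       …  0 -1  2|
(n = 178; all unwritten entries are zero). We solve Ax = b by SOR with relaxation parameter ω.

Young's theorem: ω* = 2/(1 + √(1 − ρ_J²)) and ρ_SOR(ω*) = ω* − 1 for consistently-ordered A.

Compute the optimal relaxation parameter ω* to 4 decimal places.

ρ_J = max_k |cos(kπ/179)| = cos(π/179) = 0.9998
root = sin(π/179) = 0.01755  (since 1−cos² = sin²).
ω* = 2/(1 + 0.01755) = 2/1.01755 = 1.9655.
[ρ_SOR] ω* − 1 = 0.9655.

ω* = 1.9655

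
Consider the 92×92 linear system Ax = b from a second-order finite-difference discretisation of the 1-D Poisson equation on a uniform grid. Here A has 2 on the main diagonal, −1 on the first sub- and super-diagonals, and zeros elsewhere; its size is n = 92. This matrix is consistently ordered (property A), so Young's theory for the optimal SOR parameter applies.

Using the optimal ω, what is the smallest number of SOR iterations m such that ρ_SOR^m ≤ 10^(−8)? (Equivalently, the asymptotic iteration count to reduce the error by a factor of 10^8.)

[ρ_J] n=92: ρ(B_J) = cos(π/(n+1)) = cos(π/93) = 0.9994295.
√(1−ρ_J²) = |sin(π/93)| = 0.0337741
ω* = 2/(1 + 0.0337741) = 2/1.0337741 = 1.9346586.
ρ_SOR = ω* − 1 ≈ 0.9346586.
(0.9346586)^m ≤ 10^{−8}  ⇒  m·ln(0.9346586) ≤ −8·ln10  ⇒  m ≥ 272.600  ⇒  m = 273

m = 273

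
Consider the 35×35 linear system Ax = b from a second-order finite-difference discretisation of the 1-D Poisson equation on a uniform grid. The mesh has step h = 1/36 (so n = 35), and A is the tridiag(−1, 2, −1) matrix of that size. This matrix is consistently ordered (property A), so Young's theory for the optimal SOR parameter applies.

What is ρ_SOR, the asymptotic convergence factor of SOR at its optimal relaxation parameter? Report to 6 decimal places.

ρ_J = max_k |cos(kπ/36)| = cos(π/36) = 0.996195
root = sin(π/36) = 0.0871557  (since 1−cos² = sin²).
ω* = 2 / (1 + 0.0871557) = 2 / 1.0871557 ≈ 1.839663.
At ω = 1.839663 every |λ(B_ω)| = ω−1, so ρ_SOR = 0.839663.

ρ_SOR = 0.839663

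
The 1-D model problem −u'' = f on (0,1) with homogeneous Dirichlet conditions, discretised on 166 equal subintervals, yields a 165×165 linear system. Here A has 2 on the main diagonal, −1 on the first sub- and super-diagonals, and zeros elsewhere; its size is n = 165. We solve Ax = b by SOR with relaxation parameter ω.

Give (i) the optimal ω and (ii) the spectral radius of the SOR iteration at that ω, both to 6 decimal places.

ω* = 1.962855, ρ_SOR = 0.962855

½·tridiag(1,0,1) at n=165: λ_k = cos(kπ/166); max |λ| at k=1 ⇒ ρ_J = cos(π/166) ≈ 0.999821.
√(1−ρ_J²) = |sin(π/166)| = 0.0189241
ω* = 2/(1 + 0.0189241) = 2/1.0189241 = 1.962855.
[ρ_SOR] ω* − 1 = 0.962855.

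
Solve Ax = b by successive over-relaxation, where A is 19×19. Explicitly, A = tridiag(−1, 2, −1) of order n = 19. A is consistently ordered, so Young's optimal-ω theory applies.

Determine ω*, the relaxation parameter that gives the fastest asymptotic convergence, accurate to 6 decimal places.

[ρ_J] n=19: ρ(B_J) = cos(π/(n+1)) = cos(π/20) = 0.987688.
√(1−ρ_J²) simplifies to sin(π/20) = 0.1564345.
[ω*] 2 ÷ (1 + 0.1564345) = 2 ÷ 1.1564345 = 1.729454.
Hence ρ(B_{ω*}) = 1.729454 − 1 = 0.729454.

ω* = 1.729454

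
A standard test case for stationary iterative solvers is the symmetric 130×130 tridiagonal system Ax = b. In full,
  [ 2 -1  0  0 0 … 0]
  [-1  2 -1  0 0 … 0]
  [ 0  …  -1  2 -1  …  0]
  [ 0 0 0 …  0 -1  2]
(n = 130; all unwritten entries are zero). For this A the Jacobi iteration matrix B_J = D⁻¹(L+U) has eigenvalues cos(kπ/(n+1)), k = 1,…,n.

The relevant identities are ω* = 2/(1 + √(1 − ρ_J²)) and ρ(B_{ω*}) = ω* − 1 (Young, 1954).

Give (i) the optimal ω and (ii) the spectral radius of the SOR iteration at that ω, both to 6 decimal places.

spectrum of D⁻¹(L+U) = {cos(kπ/131) : 1≤k≤130}; ρ_J = cos(π/131) = 0.999712.
√(1 − cos²(π/131)) = sin(π/131) ≈ 0.0239793.
[ω*] 2 ÷ (1 + 0.0239793) = 2 ÷ 1.0239793 = 1.953164.
ρ(B_{ω*}) = ω*−1 = 0.953164

ω* = 1.953164, ρ_SOR = 0.953164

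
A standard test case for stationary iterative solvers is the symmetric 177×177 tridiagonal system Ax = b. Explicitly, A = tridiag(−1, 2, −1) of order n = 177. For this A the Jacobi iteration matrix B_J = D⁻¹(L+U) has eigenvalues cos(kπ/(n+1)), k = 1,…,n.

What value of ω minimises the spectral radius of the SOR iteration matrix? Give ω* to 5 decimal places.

ω* = 1.96532

B_J for the 177×177 system has eigenvalues cos(kπ/178); ρ_J = cos(π/178) = 0.99984.
√(1−ρ_J²) simplifies to sin(π/178) = 0.017648.
ω* = 2/(1 + 0.017648) = 2/1.017648 = 1.96532.
and ρ(B_{ω*}) = 1.96532 − 1 = 0.96532.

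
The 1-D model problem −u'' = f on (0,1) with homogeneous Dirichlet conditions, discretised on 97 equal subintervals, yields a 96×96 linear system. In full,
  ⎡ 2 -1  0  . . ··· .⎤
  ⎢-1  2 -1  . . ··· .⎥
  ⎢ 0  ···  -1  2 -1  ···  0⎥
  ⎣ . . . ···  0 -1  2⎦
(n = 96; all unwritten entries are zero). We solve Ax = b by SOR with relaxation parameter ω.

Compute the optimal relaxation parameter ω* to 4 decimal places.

B_J for the 96×96 system has eigenvalues cos(kπ/97); ρ_J = cos(π/97) = 0.9995.
√(1 − cos²(π/97)) = sin(π/97) ≈ 0.03238.
ω* = 2/(1+0.03238) = 1.9373
[ρ_SOR] ω* − 1 = 0.9373.

ω* = 1.9373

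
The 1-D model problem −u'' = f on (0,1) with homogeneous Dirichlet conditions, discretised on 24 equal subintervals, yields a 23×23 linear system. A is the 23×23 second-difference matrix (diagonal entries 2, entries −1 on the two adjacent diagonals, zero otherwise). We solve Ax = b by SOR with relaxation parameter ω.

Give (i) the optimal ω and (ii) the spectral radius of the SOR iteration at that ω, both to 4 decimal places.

ω* = 1.7691, ρ_SOR = 0.7691

B_J for the 23×23 system has eigenvalues cos(kπ/24); ρ_J = cos(π/24) = 0.9914.
√(1 − cos²(π/24)) = sin(π/24) ≈ 0.13053.
ω* = 2 / (1 + 0.13053) = 2 / 1.13053 ≈ 1.7691.
Hence ρ(B_{ω*}) = 1.7691 − 1 = 0.7691.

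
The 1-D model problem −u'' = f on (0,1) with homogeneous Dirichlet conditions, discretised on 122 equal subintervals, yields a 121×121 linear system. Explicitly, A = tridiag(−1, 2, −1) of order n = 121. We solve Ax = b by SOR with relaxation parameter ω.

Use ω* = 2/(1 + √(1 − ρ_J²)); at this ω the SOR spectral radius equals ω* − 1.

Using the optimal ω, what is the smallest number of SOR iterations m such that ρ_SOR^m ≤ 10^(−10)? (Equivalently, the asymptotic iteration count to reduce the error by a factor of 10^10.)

[ρ_J] n=121: ρ(B_J) = cos(π/(n+1)) = cos(π/122) = 0.9996685.
√(1−ρ_J²) = |sin(π/122)| = 0.0257479
Young: ω* = 2/(1+√(1−ρ_J²)) = 2/(1+0.0257479) = 2/1.0257479 = 1.9497968.
At ω = 1.9497968 every |λ(B_ω)| = ω−1, so ρ_SOR = 0.9497968.
ρ_SOR^m ≤ 10^(−10) ⇔ m ≥ 10·ln10/(−ln 0.9497968) = 23.0259/0.0515072 = 447.042; m = ⌈447.042⌉ = 448.

m = 448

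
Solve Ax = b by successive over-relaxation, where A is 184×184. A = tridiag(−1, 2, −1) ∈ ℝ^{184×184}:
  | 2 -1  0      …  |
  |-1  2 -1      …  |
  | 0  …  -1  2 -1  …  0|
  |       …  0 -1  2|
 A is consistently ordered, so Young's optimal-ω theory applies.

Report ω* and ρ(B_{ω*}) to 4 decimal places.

ρ_J = max_k |cos(kπ/185)| = cos(π/185) = 0.9999
root = sin(π/185) = 0.01698  (since 1−cos² = sin²).
Then 2/(1+√(1−ρ_J²)) = 2/(1+0.01698); ω* = 2/1.01698 = 1.9666.
ρ(B_{ω*}) = ω*−1 = 0.9666

ω* = 1.9666, ρ_SOR = 0.9666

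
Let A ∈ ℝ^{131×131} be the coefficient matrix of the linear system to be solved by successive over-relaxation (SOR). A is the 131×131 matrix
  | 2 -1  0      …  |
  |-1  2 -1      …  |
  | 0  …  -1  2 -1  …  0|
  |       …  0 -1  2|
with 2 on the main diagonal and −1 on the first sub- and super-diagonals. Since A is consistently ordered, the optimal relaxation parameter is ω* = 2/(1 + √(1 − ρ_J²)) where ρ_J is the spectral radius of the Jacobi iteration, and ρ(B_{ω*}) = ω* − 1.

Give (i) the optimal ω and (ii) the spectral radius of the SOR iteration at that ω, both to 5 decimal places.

ω* = 1.95351, ρ_SOR = 0.95351

B_J for the 131×131 system has eigenvalues cos(kπ/132); ρ_J = cos(π/132) = 0.99972.
√(1 − cos²(π/132)) = sin(π/132) ≈ 0.023798.
So ω* = 2/1.023798 = 1.95351 (Young).
ρ_SOR = ω* − 1 ≈ 0.95351.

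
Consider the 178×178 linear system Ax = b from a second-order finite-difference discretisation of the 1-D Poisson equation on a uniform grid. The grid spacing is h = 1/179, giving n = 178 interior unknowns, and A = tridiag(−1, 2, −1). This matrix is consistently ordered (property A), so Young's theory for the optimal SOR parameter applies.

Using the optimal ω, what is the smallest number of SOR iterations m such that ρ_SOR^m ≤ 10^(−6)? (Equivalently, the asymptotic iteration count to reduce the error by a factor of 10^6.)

spectrum of D⁻¹(L+U) = {cos(kπ/179) : 1≤k≤178}; ρ_J = cos(π/179) = 0.9998460.
√(1−ρ_J²) = |sin(π/179)| = 0.0175499
Young: ω* = 2/(1+√(1−ρ_J²)) = 2/(1+0.0175499) = 2/1.0175499 = 1.9655056.
ρ_SOR = ω* − 1 = 1.9655056 − 1 = 0.9655056.
m ≥ 6·ln10 / (−ln 0.9655056) = 393.566; smallest integer m = 394.

m = 394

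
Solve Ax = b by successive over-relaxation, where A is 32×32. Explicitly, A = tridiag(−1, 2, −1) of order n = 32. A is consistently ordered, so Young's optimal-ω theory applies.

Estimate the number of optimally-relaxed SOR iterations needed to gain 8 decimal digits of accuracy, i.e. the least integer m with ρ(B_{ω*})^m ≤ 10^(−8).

m = 97

ρ_J = max_k |cos(kπ/33)| = cos(π/33) = 0.9954719
√(1 − cos²(π/33)) = sin(π/33) ≈ 0.0950560.
ω* = 2 / (1 + 0.0950560) = 2 / 1.0950560 ≈ 1.8263906.
ρ_SOR = ω* − 1 ≈ 0.8263906.
ρ_SOR^m ≤ 10^(−8) ⇔ m ≥ 8·ln10/(−ln 0.8263906) = 18.4207/0.190688 = 96.601; m = ⌈96.601⌉ = 97.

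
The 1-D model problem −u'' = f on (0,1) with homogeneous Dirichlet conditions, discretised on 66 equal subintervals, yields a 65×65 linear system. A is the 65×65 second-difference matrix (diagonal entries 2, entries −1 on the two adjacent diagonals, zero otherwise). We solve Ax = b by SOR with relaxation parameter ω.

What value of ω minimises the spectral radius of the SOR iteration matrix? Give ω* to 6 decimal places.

ω* = 1.909159

½·tridiag(1,0,1) at n=65: λ_k = cos(kπ/66); max |λ| at k=1 ⇒ ρ_J = cos(π/66) ≈ 0.998867.
1 − cos²(π/66) = sin²(π/66) ⇒ √(1−ρ_J²) = sin(π/66) = 0.0475819.
[ω*] 2 ÷ (1 + 0.0475819) = 2 ÷ 1.0475819 = 1.909159.
ρ(B_{ω*}) = ω*−1 = 0.909159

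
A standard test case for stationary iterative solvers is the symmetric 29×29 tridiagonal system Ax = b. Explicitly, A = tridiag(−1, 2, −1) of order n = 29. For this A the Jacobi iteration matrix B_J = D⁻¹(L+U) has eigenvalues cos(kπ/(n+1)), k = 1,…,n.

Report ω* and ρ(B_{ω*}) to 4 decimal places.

ω* = 1.8107, ρ_SOR = 0.8107

B_J for the 29×29 system has eigenvalues cos(kπ/30); ρ_J = cos(π/30) = 0.9945.
√(1−ρ_J²) = |sin(π/30)| = 0.10453
Then 2/(1+√(1−ρ_J²)) = 2/(1+0.10453); ω* = 2/1.10453 = 1.8107.
[ρ_SOR] ω* − 1 = 0.8107.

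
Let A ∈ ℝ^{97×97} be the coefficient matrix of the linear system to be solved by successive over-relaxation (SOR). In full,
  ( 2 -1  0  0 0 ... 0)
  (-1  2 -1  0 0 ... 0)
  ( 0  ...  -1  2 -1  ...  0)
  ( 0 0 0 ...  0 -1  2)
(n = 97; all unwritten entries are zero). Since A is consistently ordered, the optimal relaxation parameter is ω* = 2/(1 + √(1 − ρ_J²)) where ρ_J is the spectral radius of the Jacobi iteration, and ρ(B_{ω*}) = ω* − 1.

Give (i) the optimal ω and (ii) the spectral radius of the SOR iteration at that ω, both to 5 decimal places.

B_J for the 97×97 system has eigenvalues cos(kπ/98); ρ_J = cos(π/98) = 0.99949.
root = sin(π/98) = 0.032052  (since 1−cos² = sin²).
ω* = 2/(1+0.032052) = 1.93789
and ρ(B_{ω*}) = 1.93789 − 1 = 0.93789.

ω* = 1.93789, ρ_SOR = 0.93789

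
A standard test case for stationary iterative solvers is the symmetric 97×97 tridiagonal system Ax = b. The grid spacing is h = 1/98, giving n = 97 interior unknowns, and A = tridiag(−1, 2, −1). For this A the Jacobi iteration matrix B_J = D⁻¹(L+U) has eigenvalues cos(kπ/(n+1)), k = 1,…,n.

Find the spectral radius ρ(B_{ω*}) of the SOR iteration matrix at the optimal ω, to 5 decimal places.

ρ_SOR = 0.93789

spectrum of D⁻¹(L+U) = {cos(kπ/98) : 1≤k≤97}; ρ_J = cos(π/98) = 0.99949.
root = sin(π/98) = 0.032052  (since 1−cos² = sin²).
ω* = 2/(1 + 0.032052) = 2/1.032052 = 1.93789.
ρ(B_{ω*}) = ω*−1 = 0.93789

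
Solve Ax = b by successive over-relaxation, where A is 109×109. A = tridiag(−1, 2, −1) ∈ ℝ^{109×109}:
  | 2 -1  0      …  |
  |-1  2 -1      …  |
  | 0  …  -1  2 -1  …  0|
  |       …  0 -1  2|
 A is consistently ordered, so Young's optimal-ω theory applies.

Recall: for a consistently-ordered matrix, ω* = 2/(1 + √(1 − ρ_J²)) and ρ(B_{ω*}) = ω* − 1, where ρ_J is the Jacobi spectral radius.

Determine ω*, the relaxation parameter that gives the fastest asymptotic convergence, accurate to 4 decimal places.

ω* = 1.9445

[ρ_J] n=109: ρ(B_J) = cos(π/(n+1)) = cos(π/110) = 0.9996.
root = sin(π/110) = 0.02856  (since 1−cos² = sin²).
Then 2/(1+√(1−ρ_J²)) = 2/(1+0.02856); ω* = 2/1.02856 = 1.9445.
Hence ρ(B_{ω*}) = 1.9445 − 1 = 0.9445.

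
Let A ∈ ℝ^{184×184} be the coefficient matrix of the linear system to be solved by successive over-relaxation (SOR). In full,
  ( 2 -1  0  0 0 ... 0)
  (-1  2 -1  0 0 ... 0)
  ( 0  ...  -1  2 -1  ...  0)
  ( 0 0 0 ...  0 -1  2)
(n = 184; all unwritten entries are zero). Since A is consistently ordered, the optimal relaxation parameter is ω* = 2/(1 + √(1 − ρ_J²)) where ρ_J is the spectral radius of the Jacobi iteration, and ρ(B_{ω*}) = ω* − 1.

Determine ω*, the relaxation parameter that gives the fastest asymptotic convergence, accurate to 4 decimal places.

ω* = 1.9666

spectrum of D⁻¹(L+U) = {cos(kπ/185) : 1≤k≤184}; ρ_J = cos(π/185) = 0.9999.
√(1−ρ_J²) simplifies to sin(π/185) = 0.01698.
Young: ω* = 2/(1+√(1−ρ_J²)) = 2/(1+0.01698) = 2/1.01698 = 1.9666.
and ρ(B_{ω*}) = 1.9666 − 1 = 0.9666.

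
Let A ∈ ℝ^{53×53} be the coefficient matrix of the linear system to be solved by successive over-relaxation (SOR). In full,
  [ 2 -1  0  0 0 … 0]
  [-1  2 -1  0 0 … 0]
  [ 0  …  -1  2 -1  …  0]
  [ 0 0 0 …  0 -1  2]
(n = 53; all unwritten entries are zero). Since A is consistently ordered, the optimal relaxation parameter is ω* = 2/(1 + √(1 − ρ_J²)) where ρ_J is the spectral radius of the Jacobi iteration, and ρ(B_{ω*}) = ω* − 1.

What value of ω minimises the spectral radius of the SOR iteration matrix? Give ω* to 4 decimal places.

ω* = 1.8901

n=53: λ(B_J) = 1 − λ(A)/2 = cos(kπ/54); k=1 gives ρ_J = 0.9983.
√(1 − cos²(π/54)) = sin(π/54) ≈ 0.05814.
ω* = 2/(1 + 0.05814) = 2/1.05814 = 1.8901.
Hence ρ(B_{ω*}) = 1.8901 − 1 = 0.8901.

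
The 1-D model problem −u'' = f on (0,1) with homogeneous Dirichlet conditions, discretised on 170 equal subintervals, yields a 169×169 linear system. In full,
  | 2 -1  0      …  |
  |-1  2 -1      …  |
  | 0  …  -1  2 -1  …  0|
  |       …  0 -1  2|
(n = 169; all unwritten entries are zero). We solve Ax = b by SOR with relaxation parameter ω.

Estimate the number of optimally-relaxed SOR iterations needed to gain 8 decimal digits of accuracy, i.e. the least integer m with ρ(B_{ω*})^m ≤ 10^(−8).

n=169: λ(B_J) = 1 − λ(A)/2 = cos(kπ/170); k=1 gives ρ_J = 0.9998293.
1 − cos²(π/170) = sin²(π/170) ⇒ √(1−ρ_J²) = sin(π/170) = 0.0184789.
Young: ω* = 2/(1+√(1−ρ_J²)) = 2/(1+0.0184789) = 2/1.0184789 = 1.9637127.
[ρ_SOR] ω* − 1 = 0.9637127.
m ≥ 8·ln10 / (−ln 0.9637127) = 498.367; smallest integer m = 499.

m = 499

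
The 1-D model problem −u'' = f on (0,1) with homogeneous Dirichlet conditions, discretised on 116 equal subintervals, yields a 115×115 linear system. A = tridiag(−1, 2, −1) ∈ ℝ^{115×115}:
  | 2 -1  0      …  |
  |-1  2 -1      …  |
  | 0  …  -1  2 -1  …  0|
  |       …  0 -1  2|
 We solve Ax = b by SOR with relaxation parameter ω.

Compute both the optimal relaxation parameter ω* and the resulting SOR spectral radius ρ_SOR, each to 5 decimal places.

ρ_J = max_k |cos(kπ/116)| = cos(π/116) = 0.99963
√(1−ρ_J²) = |sin(π/116)| = 0.027079
ω* = 2 / (1 + 0.027079) = 2 / 1.027079 ≈ 1.94727.
ρ(B_{ω*}) = ω*−1 = 0.94727

ω* = 1.94727, ρ_SOR = 0.94727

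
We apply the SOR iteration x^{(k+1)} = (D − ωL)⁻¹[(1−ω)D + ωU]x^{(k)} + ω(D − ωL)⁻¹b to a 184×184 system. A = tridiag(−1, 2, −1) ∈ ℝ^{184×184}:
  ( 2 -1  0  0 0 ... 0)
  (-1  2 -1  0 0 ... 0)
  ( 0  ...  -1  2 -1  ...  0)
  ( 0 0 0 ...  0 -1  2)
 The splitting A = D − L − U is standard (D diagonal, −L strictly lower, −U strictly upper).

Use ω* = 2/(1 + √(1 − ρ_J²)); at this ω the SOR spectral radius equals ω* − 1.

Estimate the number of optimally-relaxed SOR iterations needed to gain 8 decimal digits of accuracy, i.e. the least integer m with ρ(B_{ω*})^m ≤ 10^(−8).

½·tridiag(1,0,1) at n=184: λ_k = cos(kπ/185); max |λ| at k=1 ⇒ ρ_J = cos(π/185) ≈ 0.9998558.
root = sin(π/185) = 0.0169808  (since 1−cos² = sin²).
ω* = 2 / (1 + 0.0169808) = 2 / 1.0169808 ≈ 1.9666055.
Hence ρ(B_{ω*}) = 1.9666055 − 1 = 0.9666055.
Need (0.9666055)^m ≤ 10^(−8): m ≥ 8·ln10/|ln 0.9666055| = 18.4207/0.0339648 = 542.347 ⇒ m = 543.

m = 543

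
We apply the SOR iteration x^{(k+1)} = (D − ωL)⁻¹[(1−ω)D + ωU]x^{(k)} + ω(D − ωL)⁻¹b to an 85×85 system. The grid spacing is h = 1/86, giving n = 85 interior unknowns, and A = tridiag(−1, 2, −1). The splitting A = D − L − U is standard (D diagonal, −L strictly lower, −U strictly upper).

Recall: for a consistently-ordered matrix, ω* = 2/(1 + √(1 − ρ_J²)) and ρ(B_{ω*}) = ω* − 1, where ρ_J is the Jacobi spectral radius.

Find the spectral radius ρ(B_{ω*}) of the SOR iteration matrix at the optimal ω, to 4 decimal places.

ρ_SOR = 0.9295

ρ_J = max_k |cos(kπ/86)| = cos(π/86) = 0.9993
1 − cos²(π/86) = sin²(π/86) ⇒ √(1−ρ_J²) = sin(π/86) = 0.03652.
[ω*] 2 ÷ (1 + 0.03652) = 2 ÷ 1.03652 = 1.9295.
[ρ_SOR] ω* − 1 = 0.9295.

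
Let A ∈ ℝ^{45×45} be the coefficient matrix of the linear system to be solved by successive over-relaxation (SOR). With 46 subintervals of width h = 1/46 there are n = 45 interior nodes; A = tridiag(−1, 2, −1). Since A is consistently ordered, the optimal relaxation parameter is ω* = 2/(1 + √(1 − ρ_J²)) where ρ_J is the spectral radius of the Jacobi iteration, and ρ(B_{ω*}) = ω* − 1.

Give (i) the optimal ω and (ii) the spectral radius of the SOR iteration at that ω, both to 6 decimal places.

½·tridiag(1,0,1) at n=45: λ_k = cos(kπ/46); max |λ| at k=1 ⇒ ρ_J = cos(π/46) ≈ 0.997669.
1 − cos²(π/46) = sin²(π/46) ⇒ √(1−ρ_J²) = sin(π/46) = 0.0682424.
ω* = 2 / (1 + 0.0682424) = 2 / 1.0682424 ≈ 1.872234.
and ρ(B_{ω*}) = 1.872234 − 1 = 0.872234.

ω* = 1.872234, ρ_SOR = 0.872234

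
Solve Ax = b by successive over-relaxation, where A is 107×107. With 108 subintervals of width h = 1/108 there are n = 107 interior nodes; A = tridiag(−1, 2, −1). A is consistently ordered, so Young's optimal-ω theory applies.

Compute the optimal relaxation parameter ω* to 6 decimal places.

ω* = 1.943475

½·tridiag(1,0,1) at n=107: λ_k = cos(kπ/108); max |λ| at k=1 ⇒ ρ_J = cos(π/108) ≈ 0.999577.
√(1−ρ_J²) = |sin(π/108)| = 0.0290847
Young: ω* = 2/(1+√(1−ρ_J²)) = 2/(1+0.0290847) = 2/1.0290847 = 1.943475.
ρ_SOR = ω* − 1 = 1.943475 − 1 = 0.943475.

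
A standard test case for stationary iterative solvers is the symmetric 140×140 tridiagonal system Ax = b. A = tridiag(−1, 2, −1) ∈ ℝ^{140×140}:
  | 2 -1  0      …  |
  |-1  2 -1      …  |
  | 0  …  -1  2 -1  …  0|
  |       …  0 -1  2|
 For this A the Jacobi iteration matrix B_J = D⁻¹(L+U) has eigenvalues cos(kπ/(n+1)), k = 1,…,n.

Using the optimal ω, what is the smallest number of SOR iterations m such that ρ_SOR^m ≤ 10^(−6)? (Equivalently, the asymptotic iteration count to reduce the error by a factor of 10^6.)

[ρ_J] n=140: ρ(B_J) = cos(π/(n+1)) = cos(π/141) = 0.9997518.
√(1−ρ_J²) simplifies to sin(π/141) = 0.0222790.
ω* = 2 / (1 + 0.0222790) = 2 / 1.0222790 ≈ 1.9564131.
ρ_SOR = ω* − 1 ≈ 0.9564131.
6·ln10 = 13.8155; −ln(0.9564131) = 0.0445653; m = ⌈13.8155/0.0445653⌉ = ⌈310.006⌉ = 311.

m = 311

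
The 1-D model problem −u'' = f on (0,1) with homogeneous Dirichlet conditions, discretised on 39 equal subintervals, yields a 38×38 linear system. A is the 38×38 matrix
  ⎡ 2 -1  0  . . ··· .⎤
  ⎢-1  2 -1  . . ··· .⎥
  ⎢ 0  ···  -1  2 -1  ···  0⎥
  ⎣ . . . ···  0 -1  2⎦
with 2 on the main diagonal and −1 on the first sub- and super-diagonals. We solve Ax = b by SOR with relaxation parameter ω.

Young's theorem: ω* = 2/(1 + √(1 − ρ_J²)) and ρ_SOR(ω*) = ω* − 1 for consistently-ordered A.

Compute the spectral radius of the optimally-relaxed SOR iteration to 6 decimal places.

ρ_SOR = 0.851052

½·tridiag(1,0,1) at n=38: λ_k = cos(kπ/39); max |λ| at k=1 ⇒ ρ_J = cos(π/39) ≈ 0.996757.
√(1−ρ_J²) simplifies to sin(π/39) = 0.0804666.
So ω* = 2/1.0804666 = 1.851052 (Young).
At ω = 1.851052 every |λ(B_ω)| = ω−1, so ρ_SOR = 0.851052.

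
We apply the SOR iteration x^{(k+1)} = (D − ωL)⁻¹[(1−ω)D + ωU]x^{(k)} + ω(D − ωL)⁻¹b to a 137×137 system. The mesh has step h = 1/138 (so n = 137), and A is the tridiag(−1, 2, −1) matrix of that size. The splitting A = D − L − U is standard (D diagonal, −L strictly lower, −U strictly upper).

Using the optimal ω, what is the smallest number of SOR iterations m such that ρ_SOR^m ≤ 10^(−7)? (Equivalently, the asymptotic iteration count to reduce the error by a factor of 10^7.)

spectrum of D⁻¹(L+U) = {cos(kπ/138) : 1≤k≤137}; ρ_J = cos(π/138) = 0.9997409.
root = sin(π/138) = 0.0227632  (since 1−cos² = sin²).
ω* = 2/(1+0.0227632) = 1.9554869
ρ(B_{ω*}) = ω*−1 = 0.9554869
m ≥ 7·ln10 / (−ln 0.9554869) = 353.978; smallest integer m = 354.

m = 354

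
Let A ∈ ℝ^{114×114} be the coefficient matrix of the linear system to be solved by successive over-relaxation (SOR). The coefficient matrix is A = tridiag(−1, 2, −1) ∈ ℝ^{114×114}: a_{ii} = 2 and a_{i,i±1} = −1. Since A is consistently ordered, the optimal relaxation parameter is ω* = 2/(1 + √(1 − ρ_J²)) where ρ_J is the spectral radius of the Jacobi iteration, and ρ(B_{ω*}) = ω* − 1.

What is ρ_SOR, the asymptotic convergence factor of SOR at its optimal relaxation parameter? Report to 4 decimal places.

ρ_SOR = 0.9468

spectrum of D⁻¹(L+U) = {cos(kπ/115) : 1≤k≤114}; ρ_J = cos(π/115) = 0.9996.
√(1 − cos²(π/115)) = sin(π/115) ≈ 0.02731.
[ω*] 2 ÷ (1 + 0.02731) = 2 ÷ 1.02731 = 1.9468.
Hence ρ(B_{ω*}) = 1.9468 − 1 = 0.9468.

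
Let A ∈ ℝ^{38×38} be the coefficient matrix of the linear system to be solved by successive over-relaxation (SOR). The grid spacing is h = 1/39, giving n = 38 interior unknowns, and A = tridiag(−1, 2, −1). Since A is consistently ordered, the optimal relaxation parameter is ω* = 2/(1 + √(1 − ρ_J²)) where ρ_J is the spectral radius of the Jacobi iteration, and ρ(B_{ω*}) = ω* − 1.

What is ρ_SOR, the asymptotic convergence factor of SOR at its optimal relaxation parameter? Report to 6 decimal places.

ρ_SOR = 0.851052

n=38: λ(B_J) = 1 − λ(A)/2 = cos(kπ/39); k=1 gives ρ_J = 0.996757.
root = sin(π/39) = 0.0804666  (since 1−cos² = sin²).
ω* = 2 / (1 + 0.0804666) = 2 / 1.0804666 ≈ 1.851052.
[ρ_SOR] ω* − 1 = 0.851052.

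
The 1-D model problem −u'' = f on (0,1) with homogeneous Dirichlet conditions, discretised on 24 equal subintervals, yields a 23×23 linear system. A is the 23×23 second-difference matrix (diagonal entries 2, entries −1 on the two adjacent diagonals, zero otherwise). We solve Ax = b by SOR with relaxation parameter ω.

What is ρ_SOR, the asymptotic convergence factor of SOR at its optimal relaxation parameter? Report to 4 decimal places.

ρ_SOR = 0.7691

With n=23, ρ(Jacobi) = cos(π/24) = 0.9914.
√(1 − cos²(π/24)) = sin(π/24) ≈ 0.13053.
So ω* = 2/1.13053 = 1.7691 (Young).
ρ_SOR = ω* − 1 = 1.7691 − 1 = 0.7691.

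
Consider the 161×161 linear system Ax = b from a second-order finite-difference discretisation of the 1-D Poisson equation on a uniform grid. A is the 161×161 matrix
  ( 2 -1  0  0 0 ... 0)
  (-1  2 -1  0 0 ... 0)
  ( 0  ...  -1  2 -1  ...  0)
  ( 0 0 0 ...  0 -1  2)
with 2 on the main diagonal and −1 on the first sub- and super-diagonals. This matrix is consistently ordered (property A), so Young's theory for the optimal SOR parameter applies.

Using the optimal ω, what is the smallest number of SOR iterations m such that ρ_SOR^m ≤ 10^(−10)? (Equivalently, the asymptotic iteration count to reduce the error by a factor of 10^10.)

spectrum of D⁻¹(L+U) = {cos(kπ/162) : 1≤k≤161}; ρ_J = cos(π/162) = 0.9998120.
√(1−ρ_J²) simplifies to sin(π/162) = 0.0193913.
ω* = 2 / (1 + 0.0193913) = 2 / 1.0193913 ≈ 1.9619551.
ρ_SOR = ω* − 1 ≈ 0.9619551.
m ≥ 10·ln10 / (−ln 0.9619551) = 593.642; smallest integer m = 594.

m = 594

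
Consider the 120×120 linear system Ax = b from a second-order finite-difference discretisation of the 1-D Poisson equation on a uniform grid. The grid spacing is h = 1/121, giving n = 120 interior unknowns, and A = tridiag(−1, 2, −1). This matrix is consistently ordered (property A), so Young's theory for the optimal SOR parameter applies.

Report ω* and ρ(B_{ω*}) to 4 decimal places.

ρ_J = max_k |cos(kπ/121)| = cos(π/121) = 0.9997
root = sin(π/121) = 0.02596  (since 1−cos² = sin²).
ω* = 2/(1+0.02596) = 1.9494
ρ_SOR = ω* − 1 ≈ 0.9494.

ω* = 1.9494, ρ_SOR = 0.9494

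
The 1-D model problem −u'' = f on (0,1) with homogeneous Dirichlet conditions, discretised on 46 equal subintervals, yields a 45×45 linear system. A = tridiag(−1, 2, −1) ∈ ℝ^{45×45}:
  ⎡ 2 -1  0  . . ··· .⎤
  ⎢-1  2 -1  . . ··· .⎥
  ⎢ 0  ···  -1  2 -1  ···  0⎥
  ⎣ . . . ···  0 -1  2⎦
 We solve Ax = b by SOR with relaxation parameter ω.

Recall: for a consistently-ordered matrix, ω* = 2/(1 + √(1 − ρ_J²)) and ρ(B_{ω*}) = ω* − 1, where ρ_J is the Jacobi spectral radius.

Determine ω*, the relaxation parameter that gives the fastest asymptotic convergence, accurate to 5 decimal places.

ω* = 1.87223

With n=45, ρ(Jacobi) = cos(π/46) = 0.99767.
√(1−ρ_J²) simplifies to sin(π/46) = 0.068242.
[ω*] 2 ÷ (1 + 0.068242) = 2 ÷ 1.068242 = 1.87223.
At ω = 1.87223 every |λ(B_ω)| = ω−1, so ρ_SOR = 0.87223.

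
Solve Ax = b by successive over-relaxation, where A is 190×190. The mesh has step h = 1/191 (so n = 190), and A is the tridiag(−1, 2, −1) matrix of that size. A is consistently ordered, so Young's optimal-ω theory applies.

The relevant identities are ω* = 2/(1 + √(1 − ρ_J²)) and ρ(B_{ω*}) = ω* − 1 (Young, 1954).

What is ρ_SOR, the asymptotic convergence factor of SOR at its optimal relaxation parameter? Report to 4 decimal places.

ρ_SOR = 0.9676

ρ_J = max_k |cos(kπ/191)| = cos(π/191) = 0.9999
root = sin(π/191) = 0.01645  (since 1−cos² = sin²).
Young: ω* = 2/(1+√(1−ρ_J²)) = 2/(1+0.01645) = 2/1.01645 = 1.9676.
and ρ(B_{ω*}) = 1.9676 − 1 = 0.9676.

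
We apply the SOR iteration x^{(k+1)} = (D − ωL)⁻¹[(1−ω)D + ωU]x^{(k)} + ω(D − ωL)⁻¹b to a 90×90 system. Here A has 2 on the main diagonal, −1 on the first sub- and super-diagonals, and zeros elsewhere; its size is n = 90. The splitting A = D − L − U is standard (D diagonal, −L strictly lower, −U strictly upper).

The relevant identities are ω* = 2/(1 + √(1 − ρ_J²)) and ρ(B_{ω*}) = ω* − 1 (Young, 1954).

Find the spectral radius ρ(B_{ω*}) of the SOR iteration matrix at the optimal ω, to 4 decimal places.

With n=90, ρ(Jacobi) = cos(π/91) = 0.9994.
1 − cos²(π/91) = sin²(π/91) ⇒ √(1−ρ_J²) = sin(π/91) = 0.03452.
Then 2/(1+√(1−ρ_J²)) = 2/(1+0.03452); ω* = 2/1.03452 = 1.9333.
At ω = 1.9333 every |λ(B_ω)| = ω−1, so ρ_SOR = 0.9333.

ρ_SOR = 0.9333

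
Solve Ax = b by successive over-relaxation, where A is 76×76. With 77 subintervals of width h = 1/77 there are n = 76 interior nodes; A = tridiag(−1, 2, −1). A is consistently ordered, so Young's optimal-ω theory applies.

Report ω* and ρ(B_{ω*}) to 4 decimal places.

With n=76, ρ(Jacobi) = cos(π/77) = 0.9992.
root = sin(π/77) = 0.04079  (since 1−cos² = sin²).
Then 2/(1+√(1−ρ_J²)) = 2/(1+0.04079); ω* = 2/1.04079 = 1.9216.
At ω = 1.9216 every |λ(B_ω)| = ω−1, so ρ_SOR = 0.9216.

ω* = 1.9216, ρ_SOR = 0.9216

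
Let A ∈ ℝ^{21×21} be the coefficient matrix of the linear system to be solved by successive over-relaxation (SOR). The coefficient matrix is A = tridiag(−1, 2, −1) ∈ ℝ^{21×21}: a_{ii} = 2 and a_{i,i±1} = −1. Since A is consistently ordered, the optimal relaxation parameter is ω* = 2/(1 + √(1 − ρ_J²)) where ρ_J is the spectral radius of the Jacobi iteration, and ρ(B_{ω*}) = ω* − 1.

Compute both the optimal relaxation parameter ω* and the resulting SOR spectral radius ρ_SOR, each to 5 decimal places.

[ρ_J] n=21: ρ(B_J) = cos(π/(n+1)) = cos(π/22) = 0.98982.
√(1−ρ_J²) simplifies to sin(π/22) = 0.142315.
Then 2/(1+√(1−ρ_J²)) = 2/(1+0.142315); ω* = 2/1.142315 = 1.75083.
ρ(B_{ω*}) = ω*−1 = 0.75083

ω* = 1.75083, ρ_SOR = 0.75083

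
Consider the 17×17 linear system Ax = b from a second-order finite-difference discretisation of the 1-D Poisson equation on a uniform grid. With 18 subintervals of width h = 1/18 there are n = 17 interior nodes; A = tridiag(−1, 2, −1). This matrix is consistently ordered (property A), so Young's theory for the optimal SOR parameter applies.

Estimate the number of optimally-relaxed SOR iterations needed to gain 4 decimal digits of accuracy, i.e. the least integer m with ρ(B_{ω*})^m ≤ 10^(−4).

m = 27

n=17: λ(B_J) = 1 − λ(A)/2 = cos(kπ/18); k=1 gives ρ_J = 0.9848078.
√(1−ρ_J²) simplifies to sin(π/18) = 0.1736482.
So ω* = 2/1.1736482 = 1.7040882 (Young).
ρ_SOR = ω* − 1 = 1.7040882 − 1 = 0.7040882.
(0.7040882)^m ≤ 10^{−4}  ⇒  m·ln(0.7040882) ≤ −4·ln10  ⇒  m ≥ 26.251  ⇒  m = 27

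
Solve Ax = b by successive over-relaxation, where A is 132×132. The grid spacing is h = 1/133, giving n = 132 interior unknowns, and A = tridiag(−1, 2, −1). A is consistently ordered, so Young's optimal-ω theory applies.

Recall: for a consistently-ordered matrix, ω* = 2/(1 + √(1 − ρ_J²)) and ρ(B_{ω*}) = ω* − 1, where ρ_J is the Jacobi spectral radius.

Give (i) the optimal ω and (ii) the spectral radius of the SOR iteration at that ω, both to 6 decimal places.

With n=132, ρ(Jacobi) = cos(π/133) = 0.999721.
√(1−ρ_J²) = |sin(π/133)| = 0.0236188
So ω* = 2/1.0236188 = 1.953852 (Young).
ρ(B_{ω*}) = ω*−1 = 0.953852

ω* = 1.953852, ρ_SOR = 0.953852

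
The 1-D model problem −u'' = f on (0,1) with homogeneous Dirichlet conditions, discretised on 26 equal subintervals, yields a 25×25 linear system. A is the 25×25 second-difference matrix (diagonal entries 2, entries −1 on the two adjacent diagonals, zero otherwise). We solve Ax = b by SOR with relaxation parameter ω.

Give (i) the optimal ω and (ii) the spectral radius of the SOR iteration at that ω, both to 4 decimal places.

B_J for the 25×25 system has eigenvalues cos(kπ/26); ρ_J = cos(π/26) = 0.9927.
root = sin(π/26) = 0.12054  (since 1−cos² = sin²).
ω* = 2/(1 + 0.12054) = 2/1.12054 = 1.7849.
ρ_SOR = ω* − 1 = 1.7849 − 1 = 0.7849.

ω* = 1.7849, ρ_SOR = 0.7849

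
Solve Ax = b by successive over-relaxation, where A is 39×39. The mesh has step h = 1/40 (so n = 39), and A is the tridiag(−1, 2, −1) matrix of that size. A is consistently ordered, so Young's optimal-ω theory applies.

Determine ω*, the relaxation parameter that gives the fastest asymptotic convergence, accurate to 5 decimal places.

ω* = 1.85450

ρ_J = max_k |cos(kπ/40)| = cos(π/40) = 0.99692
√(1−ρ_J²) simplifies to sin(π/40) = 0.078459.
Then 2/(1+√(1−ρ_J²)) = 2/(1+0.078459); ω* = 2/1.078459 = 1.85450.
ρ_SOR = ω* − 1 = 1.85450 − 1 = 0.85450.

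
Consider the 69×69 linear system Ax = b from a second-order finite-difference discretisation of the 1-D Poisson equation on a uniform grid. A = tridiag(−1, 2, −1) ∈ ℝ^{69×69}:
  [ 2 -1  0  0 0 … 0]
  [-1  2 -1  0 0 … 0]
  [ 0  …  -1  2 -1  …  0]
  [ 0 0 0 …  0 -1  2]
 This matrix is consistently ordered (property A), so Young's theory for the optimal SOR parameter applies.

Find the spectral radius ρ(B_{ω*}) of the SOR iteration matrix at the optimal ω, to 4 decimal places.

ρ_SOR = 0.9141

½·tridiag(1,0,1) at n=69: λ_k = cos(kπ/70); max |λ| at k=1 ⇒ ρ_J = cos(π/70) ≈ 0.9990.
root = sin(π/70) = 0.04486  (since 1−cos² = sin²).
ω* = 2/(1 + 0.04486) = 2/1.04486 = 1.9141.
and ρ(B_{ω*}) = 1.9141 − 1 = 0.9141.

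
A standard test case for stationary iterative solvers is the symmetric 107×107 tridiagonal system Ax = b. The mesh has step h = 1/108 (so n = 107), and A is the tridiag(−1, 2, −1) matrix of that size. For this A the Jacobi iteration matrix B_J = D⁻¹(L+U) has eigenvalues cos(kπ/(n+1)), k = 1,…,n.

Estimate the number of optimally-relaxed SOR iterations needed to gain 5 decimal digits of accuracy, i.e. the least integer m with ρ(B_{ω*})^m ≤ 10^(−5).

m = 198

B_J for the 107×107 system has eigenvalues cos(kπ/108); ρ_J = cos(π/108) = 0.9995770.
√(1−ρ_J²) = |sin(π/108)| = 0.0290847
ω* = 2/(1+0.0290847) = 1.9434746
ρ_SOR = ω* − 1 ≈ 0.9434746.
(0.9434746)^m ≤ 10^{−5}  ⇒  m·ln(0.9434746) ≤ −5·ln10  ⇒  m ≥ 197.864  ⇒  m = 198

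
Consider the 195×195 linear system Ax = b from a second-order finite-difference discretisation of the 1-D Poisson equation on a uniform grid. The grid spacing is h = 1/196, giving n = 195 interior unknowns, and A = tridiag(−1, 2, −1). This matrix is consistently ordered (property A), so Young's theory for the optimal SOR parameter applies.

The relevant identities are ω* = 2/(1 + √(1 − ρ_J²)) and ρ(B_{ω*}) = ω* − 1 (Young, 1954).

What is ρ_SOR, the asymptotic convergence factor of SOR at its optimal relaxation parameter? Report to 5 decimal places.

ρ_SOR = 0.96845

B_J for the 195×195 system has eigenvalues cos(kπ/196); ρ_J = cos(π/196) = 0.99987.
√(1 − cos²(π/196)) = sin(π/196) ≈ 0.016028.
Then 2/(1+√(1−ρ_J²)) = 2/(1+0.016028); ω* = 2/1.016028 = 1.96845.
ρ_SOR = ω* − 1 = 1.96845 − 1 = 0.96845.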